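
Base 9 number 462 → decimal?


Positional values (base 9):
  2 × 9^0 = 2 × 1 = 2
  6 × 9^1 = 6 × 9 = 54
  4 × 9^2 = 4 × 81 = 324
Sum = 2 + 54 + 324
= 380


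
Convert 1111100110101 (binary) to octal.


Group into 3-bit groups: 001111100110101
  001 = 1
  111 = 7
  100 = 4
  110 = 6
  101 = 5
= 0o17465


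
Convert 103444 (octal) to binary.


Each octal digit → 3 binary bits:
  1 = 001
  0 = 000
  3 = 011
  4 = 100
  4 = 100
  4 = 100
Concatenate: 001 000 011 100 100 100
= 001000011100100100


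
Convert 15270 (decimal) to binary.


Divide by 2 repeatedly:
15270 ÷ 2 = 7635 remainder 0
7635 ÷ 2 = 3817 remainder 1
3817 ÷ 2 = 1908 remainder 1
1908 ÷ 2 = 954 remainder 0
954 ÷ 2 = 477 remainder 0
477 ÷ 2 = 238 remainder 1
238 ÷ 2 = 119 remainder 0
119 ÷ 2 = 59 remainder 1
59 ÷ 2 = 29 remainder 1
29 ÷ 2 = 14 remainder 1
14 ÷ 2 = 7 remainder 0
7 ÷ 2 = 3 remainder 1
3 ÷ 2 = 1 remainder 1
1 ÷ 2 = 0 remainder 1
Reading remainders bottom-up:
= 11101110100110


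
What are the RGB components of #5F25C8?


Hex: #5F25C8
R = 5F₁₆ = 95
G = 25₁₆ = 37
B = C8₁₆ = 200
= RGB(95, 37, 200)


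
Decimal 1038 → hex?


Divide by 16 repeatedly:
1038 ÷ 16 = 64 remainder 14 (E)
64 ÷ 16 = 4 remainder 0 (0)
4 ÷ 16 = 0 remainder 4 (4)
Reading remainders bottom-up:
= 0x40E


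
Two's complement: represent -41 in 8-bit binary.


Original: 00101001
Step 1 - Invert all bits: 11010110
Step 2 - Add 1: 11010110 + 1
= 11010111 (represents -41)


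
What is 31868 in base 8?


Divide by 8 repeatedly:
31868 ÷ 8 = 3983 remainder 4
3983 ÷ 8 = 497 remainder 7
497 ÷ 8 = 62 remainder 1
62 ÷ 8 = 7 remainder 6
7 ÷ 8 = 0 remainder 7
Reading remainders bottom-up:
= 0o76174


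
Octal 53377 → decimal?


Positional values:
Position 0: 7 × 8^0 = 7
Position 1: 7 × 8^1 = 56
Position 2: 3 × 8^2 = 192
Position 3: 3 × 8^3 = 1536
Position 4: 5 × 8^4 = 20480
Sum = 7 + 56 + 192 + 1536 + 20480
= 22271


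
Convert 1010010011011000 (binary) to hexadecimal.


Group into 4-bit nibbles: 1010010011011000
  1010 = A
  0100 = 4
  1101 = D
  1000 = 8
= 0xA4D8


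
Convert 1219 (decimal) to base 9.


Divide by 9 repeatedly:
1219 ÷ 9 = 135 remainder 4
135 ÷ 9 = 15 remainder 0
15 ÷ 9 = 1 remainder 6
1 ÷ 9 = 0 remainder 1
Reading remainders bottom-up:
= 1604


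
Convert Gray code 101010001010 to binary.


Gray code: 101010001010
MSB stays the same: 1
Each subsequent bit = prev_binary XOR current_gray:
  B[1] = 1 XOR 0 = 1
  B[2] = 1 XOR 1 = 0
  B[3] = 0 XOR 0 = 0
  B[4] = 0 XOR 1 = 1
  B[5] = 1 XOR 0 = 1
  B[6] = 1 XOR 0 = 1
  B[7] = 1 XOR 0 = 1
  B[8] = 1 XOR 1 = 0
  B[9] = 0 XOR 0 = 0
  B[10] = 0 XOR 1 = 1
  B[11] = 1 XOR 0 = 1
= 110011110011 (3315 decimal)


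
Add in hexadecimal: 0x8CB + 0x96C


Align and add column by column (LSB to MSB, each column mod 16 with carry):
  08CB
+ 096C
  ----
  col 0: B(11) + C(12) + 0 (carry in) = 23 → 7(7), carry out 1
  col 1: C(12) + 6(6) + 1 (carry in) = 19 → 3(3), carry out 1
  col 2: 8(8) + 9(9) + 1 (carry in) = 18 → 2(2), carry out 1
  col 3: 0(0) + 0(0) + 1 (carry in) = 1 → 1(1), carry out 0
Reading digits MSB→LSB: 1237
Strip leading zeros: 1237
= 0x1237


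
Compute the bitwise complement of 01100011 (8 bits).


Original: 01100011
Invert all bits:
  bit 0: 0 → 1
  bit 1: 1 → 0
  bit 2: 1 → 0
  bit 3: 0 → 1
  bit 4: 0 → 1
  bit 5: 0 → 1
  bit 6: 1 → 0
  bit 7: 1 → 0
= 10011100


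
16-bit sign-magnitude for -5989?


Sign bit: 1 (negative)
Magnitude: 5989 = 001011101100101
= 1001011101100101


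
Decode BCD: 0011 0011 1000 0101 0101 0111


Each 4-bit group → digit:
  0011 → 3
  0011 → 3
  1000 → 8
  0101 → 5
  0101 → 5
  0111 → 7
= 338557


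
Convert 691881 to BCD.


Each digit → 4-bit binary:
  6 → 0110
  9 → 1001
  1 → 0001
  8 → 1000
  8 → 1000
  1 → 0001
= 0110 1001 0001 1000 1000 0001


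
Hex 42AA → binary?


Each hex digit → 4 binary bits:
  4 = 0100
  2 = 0010
  A = 1010
  A = 1010
Concatenate: 0100 0010 1010 1010
= 0100001010101010


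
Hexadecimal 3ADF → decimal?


Positional values:
Position 0: F × 16^0 = 15 × 1 = 15
Position 1: D × 16^1 = 13 × 16 = 208
Position 2: A × 16^2 = 10 × 256 = 2560
Position 3: 3 × 16^3 = 3 × 4096 = 12288
Sum = 15 + 208 + 2560 + 12288
= 15071


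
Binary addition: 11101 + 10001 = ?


Align and add column by column (LSB to MSB, carry propagating):
  011101
+ 010001
  ------
  col 0: 1 + 1 + 0 (carry in) = 2 → bit 0, carry out 1
  col 1: 0 + 0 + 1 (carry in) = 1 → bit 1, carry out 0
  col 2: 1 + 0 + 0 (carry in) = 1 → bit 1, carry out 0
  col 3: 1 + 0 + 0 (carry in) = 1 → bit 1, carry out 0
  col 4: 1 + 1 + 0 (carry in) = 2 → bit 0, carry out 1
  col 5: 0 + 0 + 1 (carry in) = 1 → bit 1, carry out 0
Reading bits MSB→LSB: 101110
Strip leading zeros: 101110
= 101110


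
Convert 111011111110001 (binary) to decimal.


Positional values:
Bit 0: 1 × 2^0 = 1
Bit 4: 1 × 2^4 = 16
Bit 5: 1 × 2^5 = 32
Bit 6: 1 × 2^6 = 64
Bit 7: 1 × 2^7 = 128
Bit 8: 1 × 2^8 = 256
Bit 9: 1 × 2^9 = 512
Bit 10: 1 × 2^10 = 1024
Bit 12: 1 × 2^12 = 4096
Bit 13: 1 × 2^13 = 8192
Bit 14: 1 × 2^14 = 16384
Sum = 1 + 16 + 32 + 64 + 128 + 256 + 512 + 1024 + 4096 + 8192 + 16384
= 30705


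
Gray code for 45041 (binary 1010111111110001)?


Binary: 1010111111110001
Gray code: G = B XOR (B >> 1)
B >> 1 = 0101011111111000
1010111111110001 XOR 0101011111111000:
  1 XOR 0 = 1
  0 XOR 1 = 1
  1 XOR 0 = 1
  0 XOR 1 = 1
  1 XOR 0 = 1
  1 XOR 1 = 0
  1 XOR 1 = 0
  1 XOR 1 = 0
  1 XOR 1 = 0
  1 XOR 1 = 0
  1 XOR 1 = 0
  1 XOR 1 = 0
  0 XOR 1 = 1
  0 XOR 0 = 0
  0 XOR 0 = 0
  1 XOR 0 = 1
= 1111100000001001


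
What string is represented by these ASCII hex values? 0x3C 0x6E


Codes (hex): 0x3C 0x6E
Per-code ASCII lookup:
  0x3C = 60  (special character) → '<'
  0x6E = 110  (range 97-122: lowercase, 110 - 97 = 13) → 'n'
= '<n'


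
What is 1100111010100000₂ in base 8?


Group into 3-bit groups: 001100111010100000
  001 = 1
  100 = 4
  111 = 7
  010 = 2
  100 = 4
  000 = 0
= 0o147240


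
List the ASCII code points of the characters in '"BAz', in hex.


String: '"BAz'  (4 characters)
Per-character ASCII lookup:
  '"': special character: '"' = 34 → 0x22
  'B': uppercase starts at 65: 'B' = 65 + 1 = 66 → 0x42
  'A': uppercase starts at 65: 'A' = 65 + 0 = 65 → 0x41
  'z': lowercase starts at 97: 'z' = 97 + 25 = 122 → 0x7A
= 0x22 0x42 0x41 0x7A


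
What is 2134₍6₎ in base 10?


Positional values (base 6):
  4 × 6^0 = 4 × 1 = 4
  3 × 6^1 = 3 × 6 = 18
  1 × 6^2 = 1 × 36 = 36
  2 × 6^3 = 2 × 216 = 432
Sum = 4 + 18 + 36 + 432
= 490


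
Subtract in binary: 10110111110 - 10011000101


Align and subtract column by column (LSB to MSB, borrowing when needed):
  10110111110
- 10011000101
  -----------
  col 0: (0 - 0 borrow-in) - 1 → borrow from next column: (0+2) - 1 = 1, borrow out 1
  col 1: (1 - 1 borrow-in) - 0 → 0 - 0 = 0, borrow out 0
  col 2: (1 - 0 borrow-in) - 1 → 1 - 1 = 0, borrow out 0
  col 3: (1 - 0 borrow-in) - 0 → 1 - 0 = 1, borrow out 0
  col 4: (1 - 0 borrow-in) - 0 → 1 - 0 = 1, borrow out 0
  col 5: (1 - 0 borrow-in) - 0 → 1 - 0 = 1, borrow out 0
  col 6: (0 - 0 borrow-in) - 1 → borrow from next column: (0+2) - 1 = 1, borrow out 1
  col 7: (1 - 1 borrow-in) - 1 → borrow from next column: (0+2) - 1 = 1, borrow out 1
  col 8: (1 - 1 borrow-in) - 0 → 0 - 0 = 0, borrow out 0
  col 9: (0 - 0 borrow-in) - 0 → 0 - 0 = 0, borrow out 0
  col 10: (1 - 0 borrow-in) - 1 → 1 - 1 = 0, borrow out 0
Reading bits MSB→LSB: 00011111001
Strip leading zeros: 11111001
= 11111001


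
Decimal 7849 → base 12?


Divide by 12 repeatedly:
7849 ÷ 12 = 654 remainder 1
654 ÷ 12 = 54 remainder 6
54 ÷ 12 = 4 remainder 6
4 ÷ 12 = 0 remainder 4
Reading remainders bottom-up:
= 4661


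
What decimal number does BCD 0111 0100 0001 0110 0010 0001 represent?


Each 4-bit group → digit:
  0111 → 7
  0100 → 4
  0001 → 1
  0110 → 6
  0010 → 2
  0001 → 1
= 741621


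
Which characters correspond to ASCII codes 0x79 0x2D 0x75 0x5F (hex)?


Codes (hex): 0x79 0x2D 0x75 0x5F
Per-code ASCII lookup:
  0x79 = 121  (range 97-122: lowercase, 121 - 97 = 24) → 'y'
  0x2D = 45  (special character) → '-'
  0x75 = 117  (range 97-122: lowercase, 117 - 97 = 20) → 'u'
  0x5F = 95  (special character) → '_'
= 'y-u_'


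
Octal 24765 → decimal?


Positional values:
Position 0: 5 × 8^0 = 5
Position 1: 6 × 8^1 = 48
Position 2: 7 × 8^2 = 448
Position 3: 4 × 8^3 = 2048
Position 4: 2 × 8^4 = 8192
Sum = 5 + 48 + 448 + 2048 + 8192
= 10741


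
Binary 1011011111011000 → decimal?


Positional values:
Bit 3: 1 × 2^3 = 8
Bit 4: 1 × 2^4 = 16
Bit 6: 1 × 2^6 = 64
Bit 7: 1 × 2^7 = 128
Bit 8: 1 × 2^8 = 256
Bit 9: 1 × 2^9 = 512
Bit 10: 1 × 2^10 = 1024
Bit 12: 1 × 2^12 = 4096
Bit 13: 1 × 2^13 = 8192
Bit 15: 1 × 2^15 = 32768
Sum = 8 + 16 + 64 + 128 + 256 + 512 + 1024 + 4096 + 8192 + 32768
= 47064


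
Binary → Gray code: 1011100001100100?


Binary: 1011100001100100
Gray code: G = B XOR (B >> 1)
B >> 1 = 0101110000110010
1011100001100100 XOR 0101110000110010:
  1 XOR 0 = 1
  0 XOR 1 = 1
  1 XOR 0 = 1
  1 XOR 1 = 0
  1 XOR 1 = 0
  0 XOR 1 = 1
  0 XOR 0 = 0
  0 XOR 0 = 0
  0 XOR 0 = 0
  1 XOR 0 = 1
  1 XOR 1 = 0
  0 XOR 1 = 1
  0 XOR 0 = 0
  1 XOR 0 = 1
  0 XOR 1 = 1
  0 XOR 0 = 0
= 1110010001010110


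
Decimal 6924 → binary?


Divide by 2 repeatedly:
6924 ÷ 2 = 3462 remainder 0
3462 ÷ 2 = 1731 remainder 0
1731 ÷ 2 = 865 remainder 1
865 ÷ 2 = 432 remainder 1
432 ÷ 2 = 216 remainder 0
216 ÷ 2 = 108 remainder 0
108 ÷ 2 = 54 remainder 0
54 ÷ 2 = 27 remainder 0
27 ÷ 2 = 13 remainder 1
13 ÷ 2 = 6 remainder 1
6 ÷ 2 = 3 remainder 0
3 ÷ 2 = 1 remainder 1
1 ÷ 2 = 0 remainder 1
Reading remainders bottom-up:
= 1101100001100


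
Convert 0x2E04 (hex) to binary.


Each hex digit → 4 binary bits:
  2 = 0010
  E = 1110
  0 = 0000
  4 = 0100
Concatenate: 0010 1110 0000 0100
= 0010111000000100


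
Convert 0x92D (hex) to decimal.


Positional values:
Position 0: D × 16^0 = 13 × 1 = 13
Position 1: 2 × 16^1 = 2 × 16 = 32
Position 2: 9 × 16^2 = 9 × 256 = 2304
Sum = 13 + 32 + 2304
= 2349


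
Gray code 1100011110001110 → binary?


Gray code: 1100011110001110
MSB stays the same: 1
Each subsequent bit = prev_binary XOR current_gray:
  B[1] = 1 XOR 1 = 0
  B[2] = 0 XOR 0 = 0
  B[3] = 0 XOR 0 = 0
  B[4] = 0 XOR 0 = 0
  B[5] = 0 XOR 1 = 1
  B[6] = 1 XOR 1 = 0
  B[7] = 0 XOR 1 = 1
  B[8] = 1 XOR 1 = 0
  B[9] = 0 XOR 0 = 0
  B[10] = 0 XOR 0 = 0
  B[11] = 0 XOR 0 = 0
  B[12] = 0 XOR 1 = 1
  B[13] = 1 XOR 1 = 0
  B[14] = 0 XOR 1 = 1
  B[15] = 1 XOR 0 = 1
= 1000010100001011 (34059 decimal)


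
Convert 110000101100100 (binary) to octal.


Group into 3-bit groups: 110000101100100
  110 = 6
  000 = 0
  101 = 5
  100 = 4
  100 = 4
= 0o60544


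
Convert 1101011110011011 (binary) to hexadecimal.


Group into 4-bit nibbles: 1101011110011011
  1101 = D
  0111 = 7
  1001 = 9
  1011 = B
= 0xD79B


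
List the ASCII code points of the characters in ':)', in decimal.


String: ':)'  (2 characters)
Per-character ASCII lookup:
  ':': special character: ':' = 58
  ')': special character: ')' = 41
= 58 41


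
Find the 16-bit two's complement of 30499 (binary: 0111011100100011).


Original: 0111011100100011
Step 1 - Invert all bits: 1000100011011100
Step 2 - Add 1: 1000100011011100 + 1
= 1000100011011101 (represents -30499)


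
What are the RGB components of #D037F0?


Hex: #D037F0
R = D0₁₆ = 208
G = 37₁₆ = 55
B = F0₁₆ = 240
= RGB(208, 55, 240)


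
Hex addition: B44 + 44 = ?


Align and add column by column (LSB to MSB, each column mod 16 with carry):
  0B44
+ 0044
  ----
  col 0: 4(4) + 4(4) + 0 (carry in) = 8 → 8(8), carry out 0
  col 1: 4(4) + 4(4) + 0 (carry in) = 8 → 8(8), carry out 0
  col 2: B(11) + 0(0) + 0 (carry in) = 11 → B(11), carry out 0
  col 3: 0(0) + 0(0) + 0 (carry in) = 0 → 0(0), carry out 0
Reading digits MSB→LSB: 0B88
Strip leading zeros: B88
= 0xB88


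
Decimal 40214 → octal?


Divide by 8 repeatedly:
40214 ÷ 8 = 5026 remainder 6
5026 ÷ 8 = 628 remainder 2
628 ÷ 8 = 78 remainder 4
78 ÷ 8 = 9 remainder 6
9 ÷ 8 = 1 remainder 1
1 ÷ 8 = 0 remainder 1
Reading remainders bottom-up:
= 0o116426


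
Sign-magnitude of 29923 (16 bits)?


Sign bit: 0 (positive)
Magnitude: 29923 = 111010011100011
= 0111010011100011


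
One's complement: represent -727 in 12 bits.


Original: 001011010111
Invert all bits:
  bit 0: 0 → 1
  bit 1: 0 → 1
  bit 2: 1 → 0
  bit 3: 0 → 1
  bit 4: 1 → 0
  bit 5: 1 → 0
  bit 6: 0 → 1
  bit 7: 1 → 0
  bit 8: 0 → 1
  bit 9: 1 → 0
  bit 10: 1 → 0
  bit 11: 1 → 0
= 110100101000


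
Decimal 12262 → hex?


Divide by 16 repeatedly:
12262 ÷ 16 = 766 remainder 6 (6)
766 ÷ 16 = 47 remainder 14 (E)
47 ÷ 16 = 2 remainder 15 (F)
2 ÷ 16 = 0 remainder 2 (2)
Reading remainders bottom-up:
= 0x2FE6


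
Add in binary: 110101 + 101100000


Align and add column by column (LSB to MSB, carry propagating):
  0000110101
+ 0101100000
  ----------
  col 0: 1 + 0 + 0 (carry in) = 1 → bit 1, carry out 0
  col 1: 0 + 0 + 0 (carry in) = 0 → bit 0, carry out 0
  col 2: 1 + 0 + 0 (carry in) = 1 → bit 1, carry out 0
  col 3: 0 + 0 + 0 (carry in) = 0 → bit 0, carry out 0
  col 4: 1 + 0 + 0 (carry in) = 1 → bit 1, carry out 0
  col 5: 1 + 1 + 0 (carry in) = 2 → bit 0, carry out 1
  col 6: 0 + 1 + 1 (carry in) = 2 → bit 0, carry out 1
  col 7: 0 + 0 + 1 (carry in) = 1 → bit 1, carry out 0
  col 8: 0 + 1 + 0 (carry in) = 1 → bit 1, carry out 0
  col 9: 0 + 0 + 0 (carry in) = 0 → bit 0, carry out 0
Reading bits MSB→LSB: 0110010101
Strip leading zeros: 110010101
= 110010101


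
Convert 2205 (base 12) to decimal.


Positional values (base 12):
  5 × 12^0 = 5 × 1 = 5
  0 × 12^1 = 0 × 12 = 0
  2 × 12^2 = 2 × 144 = 288
  2 × 12^3 = 2 × 1728 = 3456
Sum = 5 + 0 + 288 + 3456
= 3749


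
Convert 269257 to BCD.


Each digit → 4-bit binary:
  2 → 0010
  6 → 0110
  9 → 1001
  2 → 0010
  5 → 0101
  7 → 0111
= 0010 0110 1001 0010 0101 0111


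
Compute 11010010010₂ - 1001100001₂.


Align and subtract column by column (LSB to MSB, borrowing when needed):
  11010010010
- 01001100001
  -----------
  col 0: (0 - 0 borrow-in) - 1 → borrow from next column: (0+2) - 1 = 1, borrow out 1
  col 1: (1 - 1 borrow-in) - 0 → 0 - 0 = 0, borrow out 0
  col 2: (0 - 0 borrow-in) - 0 → 0 - 0 = 0, borrow out 0
  col 3: (0 - 0 borrow-in) - 0 → 0 - 0 = 0, borrow out 0
  col 4: (1 - 0 borrow-in) - 0 → 1 - 0 = 1, borrow out 0
  col 5: (0 - 0 borrow-in) - 1 → borrow from next column: (0+2) - 1 = 1, borrow out 1
  col 6: (0 - 1 borrow-in) - 1 → borrow from next column: (-1+2) - 1 = 0, borrow out 1
  col 7: (1 - 1 borrow-in) - 0 → 0 - 0 = 0, borrow out 0
  col 8: (0 - 0 borrow-in) - 0 → 0 - 0 = 0, borrow out 0
  col 9: (1 - 0 borrow-in) - 1 → 1 - 1 = 0, borrow out 0
  col 10: (1 - 0 borrow-in) - 0 → 1 - 0 = 1, borrow out 0
Reading bits MSB→LSB: 10000110001
Strip leading zeros: 10000110001
= 10000110001


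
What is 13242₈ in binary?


Each octal digit → 3 binary bits:
  1 = 001
  3 = 011
  2 = 010
  4 = 100
  2 = 010
Concatenate: 001 011 010 100 010
= 001011010100010


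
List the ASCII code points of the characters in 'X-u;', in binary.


String: 'X-u;'  (4 characters)
Per-character ASCII lookup:
  'X': uppercase starts at 65: 'X' = 65 + 23 = 88 → 1011000
  '-': special character: '-' = 45 → 101101
  'u': lowercase starts at 97: 'u' = 97 + 20 = 117 → 1110101
  ';': special character: ';' = 59 → 111011
= 1011000 101101 1110101 111011


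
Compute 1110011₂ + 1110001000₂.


Align and add column by column (LSB to MSB, carry propagating):
  00001110011
+ 01110001000
  -----------
  col 0: 1 + 0 + 0 (carry in) = 1 → bit 1, carry out 0
  col 1: 1 + 0 + 0 (carry in) = 1 → bit 1, carry out 0
  col 2: 0 + 0 + 0 (carry in) = 0 → bit 0, carry out 0
  col 3: 0 + 1 + 0 (carry in) = 1 → bit 1, carry out 0
  col 4: 1 + 0 + 0 (carry in) = 1 → bit 1, carry out 0
  col 5: 1 + 0 + 0 (carry in) = 1 → bit 1, carry out 0
  col 6: 1 + 0 + 0 (carry in) = 1 → bit 1, carry out 0
  col 7: 0 + 1 + 0 (carry in) = 1 → bit 1, carry out 0
  col 8: 0 + 1 + 0 (carry in) = 1 → bit 1, carry out 0
  col 9: 0 + 1 + 0 (carry in) = 1 → bit 1, carry out 0
  col 10: 0 + 0 + 0 (carry in) = 0 → bit 0, carry out 0
Reading bits MSB→LSB: 01111111011
Strip leading zeros: 1111111011
= 1111111011


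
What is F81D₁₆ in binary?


Each hex digit → 4 binary bits:
  F = 1111
  8 = 1000
  1 = 0001
  D = 1101
Concatenate: 1111 1000 0001 1101
= 1111100000011101


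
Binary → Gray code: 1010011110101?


Binary: 1010011110101
Gray code: G = B XOR (B >> 1)
B >> 1 = 0101001111010
1010011110101 XOR 0101001111010:
  1 XOR 0 = 1
  0 XOR 1 = 1
  1 XOR 0 = 1
  0 XOR 1 = 1
  0 XOR 0 = 0
  1 XOR 0 = 1
  1 XOR 1 = 0
  1 XOR 1 = 0
  1 XOR 1 = 0
  0 XOR 1 = 1
  1 XOR 0 = 1
  0 XOR 1 = 1
  1 XOR 0 = 1
= 1111010001111


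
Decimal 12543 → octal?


Divide by 8 repeatedly:
12543 ÷ 8 = 1567 remainder 7
1567 ÷ 8 = 195 remainder 7
195 ÷ 8 = 24 remainder 3
24 ÷ 8 = 3 remainder 0
3 ÷ 8 = 0 remainder 3
Reading remainders bottom-up:
= 0o30377


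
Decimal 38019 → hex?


Divide by 16 repeatedly:
38019 ÷ 16 = 2376 remainder 3 (3)
2376 ÷ 16 = 148 remainder 8 (8)
148 ÷ 16 = 9 remainder 4 (4)
9 ÷ 16 = 0 remainder 9 (9)
Reading remainders bottom-up:
= 0x9483


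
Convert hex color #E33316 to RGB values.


Hex: #E33316
R = E3₁₆ = 227
G = 33₁₆ = 51
B = 16₁₆ = 22
= RGB(227, 51, 22)


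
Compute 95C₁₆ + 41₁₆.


Align and add column by column (LSB to MSB, each column mod 16 with carry):
  095C
+ 0041
  ----
  col 0: C(12) + 1(1) + 0 (carry in) = 13 → D(13), carry out 0
  col 1: 5(5) + 4(4) + 0 (carry in) = 9 → 9(9), carry out 0
  col 2: 9(9) + 0(0) + 0 (carry in) = 9 → 9(9), carry out 0
  col 3: 0(0) + 0(0) + 0 (carry in) = 0 → 0(0), carry out 0
Reading digits MSB→LSB: 099D
Strip leading zeros: 99D
= 0x99D


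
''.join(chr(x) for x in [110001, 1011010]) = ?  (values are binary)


Codes (binary): 110001 1011010
Per-code ASCII lookup:
  110001 = 49  (range 48-57: digits, 49 - 48 = 1) → '1'
  1011010 = 90  (range 65-90: uppercase, 90 - 65 = 25) → 'Z'
= '1Z'


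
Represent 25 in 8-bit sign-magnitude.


Sign bit: 0 (positive)
Magnitude: 25 = 0011001
= 00011001


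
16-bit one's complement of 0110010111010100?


Original: 0110010111010100
Invert all bits:
  bit 0: 0 → 1
  bit 1: 1 → 0
  bit 2: 1 → 0
  bit 3: 0 → 1
  bit 4: 0 → 1
  bit 5: 1 → 0
  bit 6: 0 → 1
  bit 7: 1 → 0
  bit 8: 1 → 0
  bit 9: 1 → 0
  bit 10: 0 → 1
  bit 11: 1 → 0
  bit 12: 0 → 1
  bit 13: 1 → 0
  bit 14: 0 → 1
  bit 15: 0 → 1
= 1001101000101011


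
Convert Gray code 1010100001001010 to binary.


Gray code: 1010100001001010
MSB stays the same: 1
Each subsequent bit = prev_binary XOR current_gray:
  B[1] = 1 XOR 0 = 1
  B[2] = 1 XOR 1 = 0
  B[3] = 0 XOR 0 = 0
  B[4] = 0 XOR 1 = 1
  B[5] = 1 XOR 0 = 1
  B[6] = 1 XOR 0 = 1
  B[7] = 1 XOR 0 = 1
  B[8] = 1 XOR 0 = 1
  B[9] = 1 XOR 1 = 0
  B[10] = 0 XOR 0 = 0
  B[11] = 0 XOR 0 = 0
  B[12] = 0 XOR 1 = 1
  B[13] = 1 XOR 0 = 1
  B[14] = 1 XOR 1 = 0
  B[15] = 0 XOR 0 = 0
= 1100111110001100 (53132 decimal)


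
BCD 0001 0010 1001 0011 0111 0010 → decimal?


Each 4-bit group → digit:
  0001 → 1
  0010 → 2
  1001 → 9
  0011 → 3
  0111 → 7
  0010 → 2
= 129372


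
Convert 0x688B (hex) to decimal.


Positional values:
Position 0: B × 16^0 = 11 × 1 = 11
Position 1: 8 × 16^1 = 8 × 16 = 128
Position 2: 8 × 16^2 = 8 × 256 = 2048
Position 3: 6 × 16^3 = 6 × 4096 = 24576
Sum = 11 + 128 + 2048 + 24576
= 26763


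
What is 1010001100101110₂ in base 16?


Group into 4-bit nibbles: 1010001100101110
  1010 = A
  0011 = 3
  0010 = 2
  1110 = E
= 0xA32E


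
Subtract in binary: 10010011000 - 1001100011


Align and subtract column by column (LSB to MSB, borrowing when needed):
  10010011000
- 01001100011
  -----------
  col 0: (0 - 0 borrow-in) - 1 → borrow from next column: (0+2) - 1 = 1, borrow out 1
  col 1: (0 - 1 borrow-in) - 1 → borrow from next column: (-1+2) - 1 = 0, borrow out 1
  col 2: (0 - 1 borrow-in) - 0 → borrow from next column: (-1+2) - 0 = 1, borrow out 1
  col 3: (1 - 1 borrow-in) - 0 → 0 - 0 = 0, borrow out 0
  col 4: (1 - 0 borrow-in) - 0 → 1 - 0 = 1, borrow out 0
  col 5: (0 - 0 borrow-in) - 1 → borrow from next column: (0+2) - 1 = 1, borrow out 1
  col 6: (0 - 1 borrow-in) - 1 → borrow from next column: (-1+2) - 1 = 0, borrow out 1
  col 7: (1 - 1 borrow-in) - 0 → 0 - 0 = 0, borrow out 0
  col 8: (0 - 0 borrow-in) - 0 → 0 - 0 = 0, borrow out 0
  col 9: (0 - 0 borrow-in) - 1 → borrow from next column: (0+2) - 1 = 1, borrow out 1
  col 10: (1 - 1 borrow-in) - 0 → 0 - 0 = 0, borrow out 0
Reading bits MSB→LSB: 01000110101
Strip leading zeros: 1000110101
= 1000110101


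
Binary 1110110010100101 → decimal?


Positional values:
Bit 0: 1 × 2^0 = 1
Bit 2: 1 × 2^2 = 4
Bit 5: 1 × 2^5 = 32
Bit 7: 1 × 2^7 = 128
Bit 10: 1 × 2^10 = 1024
Bit 11: 1 × 2^11 = 2048
Bit 13: 1 × 2^13 = 8192
Bit 14: 1 × 2^14 = 16384
Bit 15: 1 × 2^15 = 32768
Sum = 1 + 4 + 32 + 128 + 1024 + 2048 + 8192 + 16384 + 32768
= 60581


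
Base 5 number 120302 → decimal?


Positional values (base 5):
  2 × 5^0 = 2 × 1 = 2
  0 × 5^1 = 0 × 5 = 0
  3 × 5^2 = 3 × 25 = 75
  0 × 5^3 = 0 × 125 = 0
  2 × 5^4 = 2 × 625 = 1250
  1 × 5^5 = 1 × 3125 = 3125
Sum = 2 + 0 + 75 + 0 + 1250 + 3125
= 4452


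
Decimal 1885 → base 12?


Divide by 12 repeatedly:
1885 ÷ 12 = 157 remainder 1
157 ÷ 12 = 13 remainder 1
13 ÷ 12 = 1 remainder 1
1 ÷ 12 = 0 remainder 1
Reading remainders bottom-up:
= 1111


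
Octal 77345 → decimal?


Positional values:
Position 0: 5 × 8^0 = 5
Position 1: 4 × 8^1 = 32
Position 2: 3 × 8^2 = 192
Position 3: 7 × 8^3 = 3584
Position 4: 7 × 8^4 = 28672
Sum = 5 + 32 + 192 + 3584 + 28672
= 32485


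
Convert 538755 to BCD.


Each digit → 4-bit binary:
  5 → 0101
  3 → 0011
  8 → 1000
  7 → 0111
  5 → 0101
  5 → 0101
= 0101 0011 1000 0111 0101 0101


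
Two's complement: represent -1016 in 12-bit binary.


Original: 001111111000
Step 1 - Invert all bits: 110000000111
Step 2 - Add 1: 110000000111 + 1
= 110000001000 (represents -1016)


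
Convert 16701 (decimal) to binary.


Divide by 2 repeatedly:
16701 ÷ 2 = 8350 remainder 1
8350 ÷ 2 = 4175 remainder 0
4175 ÷ 2 = 2087 remainder 1
2087 ÷ 2 = 1043 remainder 1
1043 ÷ 2 = 521 remainder 1
521 ÷ 2 = 260 remainder 1
260 ÷ 2 = 130 remainder 0
130 ÷ 2 = 65 remainder 0
65 ÷ 2 = 32 remainder 1
32 ÷ 2 = 16 remainder 0
16 ÷ 2 = 8 remainder 0
8 ÷ 2 = 4 remainder 0
4 ÷ 2 = 2 remainder 0
2 ÷ 2 = 1 remainder 0
1 ÷ 2 = 0 remainder 1
Reading remainders bottom-up:
= 100000100111101


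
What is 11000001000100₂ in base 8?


Group into 3-bit groups: 011000001000100
  011 = 3
  000 = 0
  001 = 1
  000 = 0
  100 = 4
= 0o30104


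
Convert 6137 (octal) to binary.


Each octal digit → 3 binary bits:
  6 = 110
  1 = 001
  3 = 011
  7 = 111
Concatenate: 110 001 011 111
= 110001011111


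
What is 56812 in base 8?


Divide by 8 repeatedly:
56812 ÷ 8 = 7101 remainder 4
7101 ÷ 8 = 887 remainder 5
887 ÷ 8 = 110 remainder 7
110 ÷ 8 = 13 remainder 6
13 ÷ 8 = 1 remainder 5
1 ÷ 8 = 0 remainder 1
Reading remainders bottom-up:
= 0o156754


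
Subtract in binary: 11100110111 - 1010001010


Align and subtract column by column (LSB to MSB, borrowing when needed):
  11100110111
- 01010001010
  -----------
  col 0: (1 - 0 borrow-in) - 0 → 1 - 0 = 1, borrow out 0
  col 1: (1 - 0 borrow-in) - 1 → 1 - 1 = 0, borrow out 0
  col 2: (1 - 0 borrow-in) - 0 → 1 - 0 = 1, borrow out 0
  col 3: (0 - 0 borrow-in) - 1 → borrow from next column: (0+2) - 1 = 1, borrow out 1
  col 4: (1 - 1 borrow-in) - 0 → 0 - 0 = 0, borrow out 0
  col 5: (1 - 0 borrow-in) - 0 → 1 - 0 = 1, borrow out 0
  col 6: (0 - 0 borrow-in) - 0 → 0 - 0 = 0, borrow out 0
  col 7: (0 - 0 borrow-in) - 1 → borrow from next column: (0+2) - 1 = 1, borrow out 1
  col 8: (1 - 1 borrow-in) - 0 → 0 - 0 = 0, borrow out 0
  col 9: (1 - 0 borrow-in) - 1 → 1 - 1 = 0, borrow out 0
  col 10: (1 - 0 borrow-in) - 0 → 1 - 0 = 1, borrow out 0
Reading bits MSB→LSB: 10010101101
Strip leading zeros: 10010101101
= 10010101101


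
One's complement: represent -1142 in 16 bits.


Original: 0000010001110110
Invert all bits:
  bit 0: 0 → 1
  bit 1: 0 → 1
  bit 2: 0 → 1
  bit 3: 0 → 1
  bit 4: 0 → 1
  bit 5: 1 → 0
  bit 6: 0 → 1
  bit 7: 0 → 1
  bit 8: 0 → 1
  bit 9: 1 → 0
  bit 10: 1 → 0
  bit 11: 1 → 0
  bit 12: 0 → 1
  bit 13: 1 → 0
  bit 14: 1 → 0
  bit 15: 0 → 1
= 1111101110001001


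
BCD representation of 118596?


Each digit → 4-bit binary:
  1 → 0001
  1 → 0001
  8 → 1000
  5 → 0101
  9 → 1001
  6 → 0110
= 0001 0001 1000 0101 1001 0110


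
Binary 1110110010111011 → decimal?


Positional values:
Bit 0: 1 × 2^0 = 1
Bit 1: 1 × 2^1 = 2
Bit 3: 1 × 2^3 = 8
Bit 4: 1 × 2^4 = 16
Bit 5: 1 × 2^5 = 32
Bit 7: 1 × 2^7 = 128
Bit 10: 1 × 2^10 = 1024
Bit 11: 1 × 2^11 = 2048
Bit 13: 1 × 2^13 = 8192
Bit 14: 1 × 2^14 = 16384
Bit 15: 1 × 2^15 = 32768
Sum = 1 + 2 + 8 + 16 + 32 + 128 + 1024 + 2048 + 8192 + 16384 + 32768
= 60603


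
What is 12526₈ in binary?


Each octal digit → 3 binary bits:
  1 = 001
  2 = 010
  5 = 101
  2 = 010
  6 = 110
Concatenate: 001 010 101 010 110
= 001010101010110


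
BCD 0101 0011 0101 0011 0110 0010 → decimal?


Each 4-bit group → digit:
  0101 → 5
  0011 → 3
  0101 → 5
  0011 → 3
  0110 → 6
  0010 → 2
= 535362


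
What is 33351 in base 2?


Divide by 2 repeatedly:
33351 ÷ 2 = 16675 remainder 1
16675 ÷ 2 = 8337 remainder 1
8337 ÷ 2 = 4168 remainder 1
4168 ÷ 2 = 2084 remainder 0
2084 ÷ 2 = 1042 remainder 0
1042 ÷ 2 = 521 remainder 0
521 ÷ 2 = 260 remainder 1
260 ÷ 2 = 130 remainder 0
130 ÷ 2 = 65 remainder 0
65 ÷ 2 = 32 remainder 1
32 ÷ 2 = 16 remainder 0
16 ÷ 2 = 8 remainder 0
8 ÷ 2 = 4 remainder 0
4 ÷ 2 = 2 remainder 0
2 ÷ 2 = 1 remainder 0
1 ÷ 2 = 0 remainder 1
Reading remainders bottom-up:
= 1000001001000111


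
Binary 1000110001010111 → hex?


Group into 4-bit nibbles: 1000110001010111
  1000 = 8
  1100 = C
  0101 = 5
  0111 = 7
= 0x8C57


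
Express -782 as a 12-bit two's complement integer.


Original: 001100001110
Step 1 - Invert all bits: 110011110001
Step 2 - Add 1: 110011110001 + 1
= 110011110010 (represents -782)


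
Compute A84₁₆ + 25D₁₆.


Align and add column by column (LSB to MSB, each column mod 16 with carry):
  0A84
+ 025D
  ----
  col 0: 4(4) + D(13) + 0 (carry in) = 17 → 1(1), carry out 1
  col 1: 8(8) + 5(5) + 1 (carry in) = 14 → E(14), carry out 0
  col 2: A(10) + 2(2) + 0 (carry in) = 12 → C(12), carry out 0
  col 3: 0(0) + 0(0) + 0 (carry in) = 0 → 0(0), carry out 0
Reading digits MSB→LSB: 0CE1
Strip leading zeros: CE1
= 0xCE1


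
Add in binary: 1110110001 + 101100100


Align and add column by column (LSB to MSB, carry propagating):
  01110110001
+ 00101100100
  -----------
  col 0: 1 + 0 + 0 (carry in) = 1 → bit 1, carry out 0
  col 1: 0 + 0 + 0 (carry in) = 0 → bit 0, carry out 0
  col 2: 0 + 1 + 0 (carry in) = 1 → bit 1, carry out 0
  col 3: 0 + 0 + 0 (carry in) = 0 → bit 0, carry out 0
  col 4: 1 + 0 + 0 (carry in) = 1 → bit 1, carry out 0
  col 5: 1 + 1 + 0 (carry in) = 2 → bit 0, carry out 1
  col 6: 0 + 1 + 1 (carry in) = 2 → bit 0, carry out 1
  col 7: 1 + 0 + 1 (carry in) = 2 → bit 0, carry out 1
  col 8: 1 + 1 + 1 (carry in) = 3 → bit 1, carry out 1
  col 9: 1 + 0 + 1 (carry in) = 2 → bit 0, carry out 1
  col 10: 0 + 0 + 1 (carry in) = 1 → bit 1, carry out 0
Reading bits MSB→LSB: 10100010101
Strip leading zeros: 10100010101
= 10100010101


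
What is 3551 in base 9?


Divide by 9 repeatedly:
3551 ÷ 9 = 394 remainder 5
394 ÷ 9 = 43 remainder 7
43 ÷ 9 = 4 remainder 7
4 ÷ 9 = 0 remainder 4
Reading remainders bottom-up:
= 4775


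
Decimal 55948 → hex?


Divide by 16 repeatedly:
55948 ÷ 16 = 3496 remainder 12 (C)
3496 ÷ 16 = 218 remainder 8 (8)
218 ÷ 16 = 13 remainder 10 (A)
13 ÷ 16 = 0 remainder 13 (D)
Reading remainders bottom-up:
= 0xDA8C


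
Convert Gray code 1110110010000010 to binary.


Gray code: 1110110010000010
MSB stays the same: 1
Each subsequent bit = prev_binary XOR current_gray:
  B[1] = 1 XOR 1 = 0
  B[2] = 0 XOR 1 = 1
  B[3] = 1 XOR 0 = 1
  B[4] = 1 XOR 1 = 0
  B[5] = 0 XOR 1 = 1
  B[6] = 1 XOR 0 = 1
  B[7] = 1 XOR 0 = 1
  B[8] = 1 XOR 1 = 0
  B[9] = 0 XOR 0 = 0
  B[10] = 0 XOR 0 = 0
  B[11] = 0 XOR 0 = 0
  B[12] = 0 XOR 0 = 0
  B[13] = 0 XOR 0 = 0
  B[14] = 0 XOR 1 = 1
  B[15] = 1 XOR 0 = 1
= 1011011100000011 (46851 decimal)


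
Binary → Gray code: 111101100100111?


Binary: 111101100100111
Gray code: G = B XOR (B >> 1)
B >> 1 = 011110110010011
111101100100111 XOR 011110110010011:
  1 XOR 0 = 1
  1 XOR 1 = 0
  1 XOR 1 = 0
  1 XOR 1 = 0
  0 XOR 1 = 1
  1 XOR 0 = 1
  1 XOR 1 = 0
  0 XOR 1 = 1
  0 XOR 0 = 0
  1 XOR 0 = 1
  0 XOR 1 = 1
  0 XOR 0 = 0
  1 XOR 0 = 1
  1 XOR 1 = 0
  1 XOR 1 = 0
= 100011010110100


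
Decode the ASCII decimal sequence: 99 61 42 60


Codes (decimal): 99 61 42 60
Per-code ASCII lookup:
  99  (range 97-122: lowercase, 99 - 97 = 2) → 'c'
  61  (special character) → '='
  42  (special character) → '*'
  60  (special character) → '<'
= 'c=*<'


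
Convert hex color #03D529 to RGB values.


Hex: #03D529
R = 03₁₆ = 3
G = D5₁₆ = 213
B = 29₁₆ = 41
= RGB(3, 213, 41)


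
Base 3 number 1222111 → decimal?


Positional values (base 3):
  1 × 3^0 = 1 × 1 = 1
  1 × 3^1 = 1 × 3 = 3
  1 × 3^2 = 1 × 9 = 9
  2 × 3^3 = 2 × 27 = 54
  2 × 3^4 = 2 × 81 = 162
  2 × 3^5 = 2 × 243 = 486
  1 × 3^6 = 1 × 729 = 729
Sum = 1 + 3 + 9 + 54 + 162 + 486 + 729
= 1444


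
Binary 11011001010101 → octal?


Group into 3-bit groups: 011011001010101
  011 = 3
  011 = 3
  001 = 1
  010 = 2
  101 = 5
= 0o33125


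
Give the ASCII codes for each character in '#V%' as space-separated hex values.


String: '#V%'  (3 characters)
Per-character ASCII lookup:
  '#': special character: '#' = 35 → 0x23
  'V': uppercase starts at 65: 'V' = 65 + 21 = 86 → 0x56
  '%': special character: '%' = 37 → 0x25
= 0x23 0x56 0x25


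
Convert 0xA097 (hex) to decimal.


Positional values:
Position 0: 7 × 16^0 = 7 × 1 = 7
Position 1: 9 × 16^1 = 9 × 16 = 144
Position 2: 0 × 16^2 = 0 × 256 = 0
Position 3: A × 16^3 = 10 × 4096 = 40960
Sum = 7 + 144 + 0 + 40960
= 41111


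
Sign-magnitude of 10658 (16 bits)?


Sign bit: 0 (positive)
Magnitude: 10658 = 010100110100010
= 0010100110100010


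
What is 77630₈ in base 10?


Positional values:
Position 0: 0 × 8^0 = 0
Position 1: 3 × 8^1 = 24
Position 2: 6 × 8^2 = 384
Position 3: 7 × 8^3 = 3584
Position 4: 7 × 8^4 = 28672
Sum = 0 + 24 + 384 + 3584 + 28672
= 32664


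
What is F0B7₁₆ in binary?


Each hex digit → 4 binary bits:
  F = 1111
  0 = 0000
  B = 1011
  7 = 0111
Concatenate: 1111 0000 1011 0111
= 1111000010110111


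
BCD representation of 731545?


Each digit → 4-bit binary:
  7 → 0111
  3 → 0011
  1 → 0001
  5 → 0101
  4 → 0100
  5 → 0101
= 0111 0011 0001 0101 0100 0101


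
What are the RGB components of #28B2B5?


Hex: #28B2B5
R = 28₁₆ = 40
G = B2₁₆ = 178
B = B5₁₆ = 181
= RGB(40, 178, 181)


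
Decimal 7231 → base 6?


Divide by 6 repeatedly:
7231 ÷ 6 = 1205 remainder 1
1205 ÷ 6 = 200 remainder 5
200 ÷ 6 = 33 remainder 2
33 ÷ 6 = 5 remainder 3
5 ÷ 6 = 0 remainder 5
Reading remainders bottom-up:
= 53251


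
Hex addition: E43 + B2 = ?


Align and add column by column (LSB to MSB, each column mod 16 with carry):
  0E43
+ 00B2
  ----
  col 0: 3(3) + 2(2) + 0 (carry in) = 5 → 5(5), carry out 0
  col 1: 4(4) + B(11) + 0 (carry in) = 15 → F(15), carry out 0
  col 2: E(14) + 0(0) + 0 (carry in) = 14 → E(14), carry out 0
  col 3: 0(0) + 0(0) + 0 (carry in) = 0 → 0(0), carry out 0
Reading digits MSB→LSB: 0EF5
Strip leading zeros: EF5
= 0xEF5


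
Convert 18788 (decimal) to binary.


Divide by 2 repeatedly:
18788 ÷ 2 = 9394 remainder 0
9394 ÷ 2 = 4697 remainder 0
4697 ÷ 2 = 2348 remainder 1
2348 ÷ 2 = 1174 remainder 0
1174 ÷ 2 = 587 remainder 0
587 ÷ 2 = 293 remainder 1
293 ÷ 2 = 146 remainder 1
146 ÷ 2 = 73 remainder 0
73 ÷ 2 = 36 remainder 1
36 ÷ 2 = 18 remainder 0
18 ÷ 2 = 9 remainder 0
9 ÷ 2 = 4 remainder 1
4 ÷ 2 = 2 remainder 0
2 ÷ 2 = 1 remainder 0
1 ÷ 2 = 0 remainder 1
Reading remainders bottom-up:
= 100100101100100


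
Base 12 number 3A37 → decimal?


Positional values (base 12):
  7 × 12^0 = 7 × 1 = 7
  3 × 12^1 = 3 × 12 = 36
  A × 12^2 = 10 × 144 = 1440
  3 × 12^3 = 3 × 1728 = 5184
Sum = 7 + 36 + 1440 + 5184
= 6667


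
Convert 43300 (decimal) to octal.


Divide by 8 repeatedly:
43300 ÷ 8 = 5412 remainder 4
5412 ÷ 8 = 676 remainder 4
676 ÷ 8 = 84 remainder 4
84 ÷ 8 = 10 remainder 4
10 ÷ 8 = 1 remainder 2
1 ÷ 8 = 0 remainder 1
Reading remainders bottom-up:
= 0o124444


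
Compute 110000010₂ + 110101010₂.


Align and add column by column (LSB to MSB, carry propagating):
  0110000010
+ 0110101010
  ----------
  col 0: 0 + 0 + 0 (carry in) = 0 → bit 0, carry out 0
  col 1: 1 + 1 + 0 (carry in) = 2 → bit 0, carry out 1
  col 2: 0 + 0 + 1 (carry in) = 1 → bit 1, carry out 0
  col 3: 0 + 1 + 0 (carry in) = 1 → bit 1, carry out 0
  col 4: 0 + 0 + 0 (carry in) = 0 → bit 0, carry out 0
  col 5: 0 + 1 + 0 (carry in) = 1 → bit 1, carry out 0
  col 6: 0 + 0 + 0 (carry in) = 0 → bit 0, carry out 0
  col 7: 1 + 1 + 0 (carry in) = 2 → bit 0, carry out 1
  col 8: 1 + 1 + 1 (carry in) = 3 → bit 1, carry out 1
  col 9: 0 + 0 + 1 (carry in) = 1 → bit 1, carry out 0
Reading bits MSB→LSB: 1100101100
Strip leading zeros: 1100101100
= 1100101100


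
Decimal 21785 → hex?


Divide by 16 repeatedly:
21785 ÷ 16 = 1361 remainder 9 (9)
1361 ÷ 16 = 85 remainder 1 (1)
85 ÷ 16 = 5 remainder 5 (5)
5 ÷ 16 = 0 remainder 5 (5)
Reading remainders bottom-up:
= 0x5519


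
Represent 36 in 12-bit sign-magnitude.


Sign bit: 0 (positive)
Magnitude: 36 = 00000100100
= 000000100100


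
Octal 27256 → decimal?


Positional values:
Position 0: 6 × 8^0 = 6
Position 1: 5 × 8^1 = 40
Position 2: 2 × 8^2 = 128
Position 3: 7 × 8^3 = 3584
Position 4: 2 × 8^4 = 8192
Sum = 6 + 40 + 128 + 3584 + 8192
= 11950


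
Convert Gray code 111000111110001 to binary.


Gray code: 111000111110001
MSB stays the same: 1
Each subsequent bit = prev_binary XOR current_gray:
  B[1] = 1 XOR 1 = 0
  B[2] = 0 XOR 1 = 1
  B[3] = 1 XOR 0 = 1
  B[4] = 1 XOR 0 = 1
  B[5] = 1 XOR 0 = 1
  B[6] = 1 XOR 1 = 0
  B[7] = 0 XOR 1 = 1
  B[8] = 1 XOR 1 = 0
  B[9] = 0 XOR 1 = 1
  B[10] = 1 XOR 1 = 0
  B[11] = 0 XOR 0 = 0
  B[12] = 0 XOR 0 = 0
  B[13] = 0 XOR 0 = 0
  B[14] = 0 XOR 1 = 1
= 101111010100001 (24225 decimal)


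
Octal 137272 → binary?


Each octal digit → 3 binary bits:
  1 = 001
  3 = 011
  7 = 111
  2 = 010
  7 = 111
  2 = 010
Concatenate: 001 011 111 010 111 010
= 001011111010111010


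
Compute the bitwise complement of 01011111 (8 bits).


Original: 01011111
Invert all bits:
  bit 0: 0 → 1
  bit 1: 1 → 0
  bit 2: 0 → 1
  bit 3: 1 → 0
  bit 4: 1 → 0
  bit 5: 1 → 0
  bit 6: 1 → 0
  bit 7: 1 → 0
= 10100000


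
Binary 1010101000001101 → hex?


Group into 4-bit nibbles: 1010101000001101
  1010 = A
  1010 = A
  0000 = 0
  1101 = D
= 0xAA0D


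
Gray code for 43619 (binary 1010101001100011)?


Binary: 1010101001100011
Gray code: G = B XOR (B >> 1)
B >> 1 = 0101010100110001
1010101001100011 XOR 0101010100110001:
  1 XOR 0 = 1
  0 XOR 1 = 1
  1 XOR 0 = 1
  0 XOR 1 = 1
  1 XOR 0 = 1
  0 XOR 1 = 1
  1 XOR 0 = 1
  0 XOR 1 = 1
  0 XOR 0 = 0
  1 XOR 0 = 1
  1 XOR 1 = 0
  0 XOR 1 = 1
  0 XOR 0 = 0
  0 XOR 0 = 0
  1 XOR 0 = 1
  1 XOR 1 = 0
= 1111111101010010


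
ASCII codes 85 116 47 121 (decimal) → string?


Codes (decimal): 85 116 47 121
Per-code ASCII lookup:
  85  (range 65-90: uppercase, 85 - 65 = 20) → 'U'
  116  (range 97-122: lowercase, 116 - 97 = 19) → 't'
  47  (special character) → '/'
  121  (range 97-122: lowercase, 121 - 97 = 24) → 'y'
= 'Ut/y'


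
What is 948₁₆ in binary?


Each hex digit → 4 binary bits:
  9 = 1001
  4 = 0100
  8 = 1000
Concatenate: 1001 0100 1000
= 100101001000


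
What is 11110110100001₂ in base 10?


Positional values:
Bit 0: 1 × 2^0 = 1
Bit 5: 1 × 2^5 = 32
Bit 7: 1 × 2^7 = 128
Bit 8: 1 × 2^8 = 256
Bit 10: 1 × 2^10 = 1024
Bit 11: 1 × 2^11 = 2048
Bit 12: 1 × 2^12 = 4096
Bit 13: 1 × 2^13 = 8192
Sum = 1 + 32 + 128 + 256 + 1024 + 2048 + 4096 + 8192
= 15777


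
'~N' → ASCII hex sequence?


String: '~N'  (2 characters)
Per-character ASCII lookup:
  '~': special character: '~' = 126 → 0x7E
  'N': uppercase starts at 65: 'N' = 65 + 13 = 78 → 0x4E
= 0x7E 0x4E


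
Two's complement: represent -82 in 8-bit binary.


Original: 01010010
Step 1 - Invert all bits: 10101101
Step 2 - Add 1: 10101101 + 1
= 10101110 (represents -82)


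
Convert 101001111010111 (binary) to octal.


Group into 3-bit groups: 101001111010111
  101 = 5
  001 = 1
  111 = 7
  010 = 2
  111 = 7
= 0o51727


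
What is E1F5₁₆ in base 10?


Positional values:
Position 0: 5 × 16^0 = 5 × 1 = 5
Position 1: F × 16^1 = 15 × 16 = 240
Position 2: 1 × 16^2 = 1 × 256 = 256
Position 3: E × 16^3 = 14 × 4096 = 57344
Sum = 5 + 240 + 256 + 57344
= 57845


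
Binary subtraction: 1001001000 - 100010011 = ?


Align and subtract column by column (LSB to MSB, borrowing when needed):
  1001001000
- 0100010011
  ----------
  col 0: (0 - 0 borrow-in) - 1 → borrow from next column: (0+2) - 1 = 1, borrow out 1
  col 1: (0 - 1 borrow-in) - 1 → borrow from next column: (-1+2) - 1 = 0, borrow out 1
  col 2: (0 - 1 borrow-in) - 0 → borrow from next column: (-1+2) - 0 = 1, borrow out 1
  col 3: (1 - 1 borrow-in) - 0 → 0 - 0 = 0, borrow out 0
  col 4: (0 - 0 borrow-in) - 1 → borrow from next column: (0+2) - 1 = 1, borrow out 1
  col 5: (0 - 1 borrow-in) - 0 → borrow from next column: (-1+2) - 0 = 1, borrow out 1
  col 6: (1 - 1 borrow-in) - 0 → 0 - 0 = 0, borrow out 0
  col 7: (0 - 0 borrow-in) - 0 → 0 - 0 = 0, borrow out 0
  col 8: (0 - 0 borrow-in) - 1 → borrow from next column: (0+2) - 1 = 1, borrow out 1
  col 9: (1 - 1 borrow-in) - 0 → 0 - 0 = 0, borrow out 0
Reading bits MSB→LSB: 0100110101
Strip leading zeros: 100110101
= 100110101


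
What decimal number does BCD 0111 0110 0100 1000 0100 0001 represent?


Each 4-bit group → digit:
  0111 → 7
  0110 → 6
  0100 → 4
  1000 → 8
  0100 → 4
  0001 → 1
= 764841


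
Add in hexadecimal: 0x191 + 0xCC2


Align and add column by column (LSB to MSB, each column mod 16 with carry):
  0191
+ 0CC2
  ----
  col 0: 1(1) + 2(2) + 0 (carry in) = 3 → 3(3), carry out 0
  col 1: 9(9) + C(12) + 0 (carry in) = 21 → 5(5), carry out 1
  col 2: 1(1) + C(12) + 1 (carry in) = 14 → E(14), carry out 0
  col 3: 0(0) + 0(0) + 0 (carry in) = 0 → 0(0), carry out 0
Reading digits MSB→LSB: 0E53
Strip leading zeros: E53
= 0xE53


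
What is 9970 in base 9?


Divide by 9 repeatedly:
9970 ÷ 9 = 1107 remainder 7
1107 ÷ 9 = 123 remainder 0
123 ÷ 9 = 13 remainder 6
13 ÷ 9 = 1 remainder 4
1 ÷ 9 = 0 remainder 1
Reading remainders bottom-up:
= 14607


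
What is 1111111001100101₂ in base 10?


Positional values:
Bit 0: 1 × 2^0 = 1
Bit 2: 1 × 2^2 = 4
Bit 5: 1 × 2^5 = 32
Bit 6: 1 × 2^6 = 64
Bit 9: 1 × 2^9 = 512
Bit 10: 1 × 2^10 = 1024
Bit 11: 1 × 2^11 = 2048
Bit 12: 1 × 2^12 = 4096
Bit 13: 1 × 2^13 = 8192
Bit 14: 1 × 2^14 = 16384
Bit 15: 1 × 2^15 = 32768
Sum = 1 + 4 + 32 + 64 + 512 + 1024 + 2048 + 4096 + 8192 + 16384 + 32768
= 65125
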